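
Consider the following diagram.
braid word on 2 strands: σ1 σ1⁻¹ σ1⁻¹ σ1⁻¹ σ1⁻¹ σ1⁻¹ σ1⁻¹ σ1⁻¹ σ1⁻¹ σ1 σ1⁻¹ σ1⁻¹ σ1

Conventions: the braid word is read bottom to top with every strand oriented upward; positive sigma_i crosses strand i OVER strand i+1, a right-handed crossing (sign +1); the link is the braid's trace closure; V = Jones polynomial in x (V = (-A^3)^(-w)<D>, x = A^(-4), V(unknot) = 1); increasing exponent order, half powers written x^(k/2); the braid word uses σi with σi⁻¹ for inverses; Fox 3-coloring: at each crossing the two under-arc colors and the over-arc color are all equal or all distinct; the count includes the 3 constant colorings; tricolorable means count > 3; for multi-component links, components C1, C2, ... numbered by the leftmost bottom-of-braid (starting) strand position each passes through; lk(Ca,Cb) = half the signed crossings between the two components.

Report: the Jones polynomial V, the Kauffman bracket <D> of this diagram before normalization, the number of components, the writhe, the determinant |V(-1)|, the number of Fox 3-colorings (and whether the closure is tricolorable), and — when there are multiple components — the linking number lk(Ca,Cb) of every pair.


V(x) = -x^-10 + x^-9 - x^-8 + x^-7 - x^-6 + x^-5 + x^-3
bracket: -A^-9 - A^-1 + A^3 - A^7 + A^11 - A^15 + A^19, w = -7
1 component, writhe -7, over 13 crossings
det 7, colorings 3 of 3^13 — not tricolorable
observation: det 7 = |V(-1)|; not divisible by 3, so not tricolorable


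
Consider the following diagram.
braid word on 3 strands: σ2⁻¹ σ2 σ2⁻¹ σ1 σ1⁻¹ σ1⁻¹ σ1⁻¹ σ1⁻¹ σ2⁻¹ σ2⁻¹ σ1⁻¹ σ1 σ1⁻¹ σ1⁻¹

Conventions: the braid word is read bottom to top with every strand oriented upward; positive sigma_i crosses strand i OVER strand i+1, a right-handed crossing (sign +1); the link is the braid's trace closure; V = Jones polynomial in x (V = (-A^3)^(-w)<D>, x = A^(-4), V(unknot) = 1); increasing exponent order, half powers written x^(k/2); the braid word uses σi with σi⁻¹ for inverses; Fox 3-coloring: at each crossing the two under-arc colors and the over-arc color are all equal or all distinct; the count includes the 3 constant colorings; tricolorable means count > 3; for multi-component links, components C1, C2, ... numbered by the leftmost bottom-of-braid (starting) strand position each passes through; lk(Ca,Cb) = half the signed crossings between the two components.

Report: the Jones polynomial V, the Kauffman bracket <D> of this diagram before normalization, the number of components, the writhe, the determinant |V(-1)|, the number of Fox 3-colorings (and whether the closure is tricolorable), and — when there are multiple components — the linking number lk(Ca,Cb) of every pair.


V = -x^-8 + x^-5 + x^-3
<D> = A^-12 + A^-4 - A^8 (w = -8)
1 component over 14 crossings, w = -8
9 Fox colorings among 3^14, |V(-1)| = 3: tricolorable
why: inverse pairs cancel, leaving σ2⁻¹ σ1⁻¹ σ1⁻¹ σ1⁻¹ σ2⁻¹ σ2⁻¹ σ1⁻¹ σ1⁻¹


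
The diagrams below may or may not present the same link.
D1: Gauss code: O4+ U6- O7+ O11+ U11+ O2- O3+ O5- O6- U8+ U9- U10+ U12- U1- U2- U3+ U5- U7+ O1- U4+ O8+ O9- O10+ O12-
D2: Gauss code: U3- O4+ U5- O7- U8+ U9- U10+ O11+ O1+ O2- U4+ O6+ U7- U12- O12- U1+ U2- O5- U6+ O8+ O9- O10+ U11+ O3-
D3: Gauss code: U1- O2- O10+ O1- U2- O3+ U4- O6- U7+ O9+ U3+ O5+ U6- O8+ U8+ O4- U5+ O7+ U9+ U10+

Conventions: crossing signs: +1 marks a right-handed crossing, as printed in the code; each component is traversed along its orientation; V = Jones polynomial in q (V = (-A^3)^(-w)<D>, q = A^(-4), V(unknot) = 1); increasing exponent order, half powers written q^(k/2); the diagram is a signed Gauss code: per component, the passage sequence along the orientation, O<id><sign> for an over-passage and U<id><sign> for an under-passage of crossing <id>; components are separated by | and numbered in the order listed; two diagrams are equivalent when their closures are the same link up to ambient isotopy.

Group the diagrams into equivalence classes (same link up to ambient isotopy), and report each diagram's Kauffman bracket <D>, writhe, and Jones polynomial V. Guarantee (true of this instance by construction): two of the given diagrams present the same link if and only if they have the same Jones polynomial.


classes: {D1} | {D2, D3}
V(D1) = 1  [12 crossings, <D> = 1, w = 0]
V(D2) = q^-1 - 1 + 2q - 2q^2 + 2q^3 - 2q^4 + q^5  [12 crossings, <D> = A^-20 - 2A^-16 + 2A^-12 - 2A^-8 + 2A^-4 - 1 + A^4, w = 0]
V(D3) = q^-1 - 1 + 2q - 2q^2 + 2q^3 - 2q^4 + q^5  [10 crossings, <D> = A^-14 - 2A^-10 + 2A^-6 - 2A^-2 + 2A^2 - A^6 + A^10, w = +2]
note: 2 values of V(q) split the 3 diagrams


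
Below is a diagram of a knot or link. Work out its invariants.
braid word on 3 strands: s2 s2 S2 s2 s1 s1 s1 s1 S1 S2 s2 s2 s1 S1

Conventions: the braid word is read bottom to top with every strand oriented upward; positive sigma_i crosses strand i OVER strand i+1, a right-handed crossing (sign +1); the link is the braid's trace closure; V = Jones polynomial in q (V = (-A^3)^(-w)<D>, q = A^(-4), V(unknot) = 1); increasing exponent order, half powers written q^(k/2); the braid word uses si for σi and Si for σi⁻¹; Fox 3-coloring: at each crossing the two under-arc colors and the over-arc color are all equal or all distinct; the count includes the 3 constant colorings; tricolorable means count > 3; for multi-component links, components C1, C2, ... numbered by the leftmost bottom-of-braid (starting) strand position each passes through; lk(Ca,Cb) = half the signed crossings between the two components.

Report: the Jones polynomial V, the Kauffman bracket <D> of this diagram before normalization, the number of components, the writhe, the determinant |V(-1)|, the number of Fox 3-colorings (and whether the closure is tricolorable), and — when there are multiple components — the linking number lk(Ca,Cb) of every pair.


V = q^2 + 2q^4 - 2q^5 + q^6 - 2q^7 + q^8
<D> = A^-14 - 2A^-10 + A^-6 - 2A^-2 + 2A^2 + A^10 (w = +6)
1 component over 14 crossings, w = +6
27 Fox colorings among 3^14, |V(-1)| = 9: tricolorable
why: inverse pairs cancel, leaving σ2 σ2 σ1 σ1 σ1 σ2


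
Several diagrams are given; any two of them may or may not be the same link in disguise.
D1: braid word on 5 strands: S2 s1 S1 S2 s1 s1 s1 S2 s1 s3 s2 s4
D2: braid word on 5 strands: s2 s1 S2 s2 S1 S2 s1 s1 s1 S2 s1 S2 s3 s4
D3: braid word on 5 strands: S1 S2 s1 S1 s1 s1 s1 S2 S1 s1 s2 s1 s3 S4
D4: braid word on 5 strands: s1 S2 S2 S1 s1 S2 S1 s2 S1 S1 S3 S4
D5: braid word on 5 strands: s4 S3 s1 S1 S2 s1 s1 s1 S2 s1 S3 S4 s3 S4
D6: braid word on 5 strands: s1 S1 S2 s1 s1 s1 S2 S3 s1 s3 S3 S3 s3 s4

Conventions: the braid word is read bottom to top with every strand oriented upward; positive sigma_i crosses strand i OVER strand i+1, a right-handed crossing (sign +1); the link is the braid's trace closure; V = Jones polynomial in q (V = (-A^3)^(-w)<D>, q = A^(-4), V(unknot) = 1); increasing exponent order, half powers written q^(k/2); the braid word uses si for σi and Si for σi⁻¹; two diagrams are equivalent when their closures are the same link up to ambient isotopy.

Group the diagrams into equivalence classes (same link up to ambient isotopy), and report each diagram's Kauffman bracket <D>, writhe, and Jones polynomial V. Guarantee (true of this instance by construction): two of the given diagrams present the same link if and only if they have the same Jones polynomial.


classes: {D1, D2, D5, D6} | {D3} | {D4}
V(D1) = q^-1 - 1 + 2q - 2q^2 + 2q^3 - 2q^4 + q^5  [12 crossings, <D> = A^-8 - 2A^-4 + 2 - 2A^4 + 2A^8 - A^12 + A^16, w = +4]
D2 (bracket A^-8 - 2A^-4 + 2 - 2A^4 + 2A^8 - A^12 + A^16; 14 crossings at w = +4): V = q^-1 - 1 + 2q - 2q^2 + 2q^3 - 2q^4 + q^5
V(D3) = q + q^3 - q^4  (w +2, c 14, <D> = -A^-10 + A^-6 + A^2)
D4 (bracket A^-14 - A^-10 + 2A^-6 - A^-2 + A^2 - A^6; 12 crossings at w = -6): V = -q^-6 + q^-5 - q^-4 + 2q^-3 - q^-2 + q^-1
V(D5) = q^-1 - 1 + 2q - 2q^2 + 2q^3 - 2q^4 + q^5  [14 crossings, <D> = A^-20 - 2A^-16 + 2A^-12 - 2A^-8 + 2A^-4 - 1 + A^4, w = 0]
V(D6) = q^-1 - 1 + 2q - 2q^2 + 2q^3 - 2q^4 + q^5  [14 crossings, <D> = A^-14 - 2A^-10 + 2A^-6 - 2A^-2 + 2A^2 - A^6 + A^10, w = +2]
note: V(q) takes 3 values over 6 diagrams, fixing the grouping


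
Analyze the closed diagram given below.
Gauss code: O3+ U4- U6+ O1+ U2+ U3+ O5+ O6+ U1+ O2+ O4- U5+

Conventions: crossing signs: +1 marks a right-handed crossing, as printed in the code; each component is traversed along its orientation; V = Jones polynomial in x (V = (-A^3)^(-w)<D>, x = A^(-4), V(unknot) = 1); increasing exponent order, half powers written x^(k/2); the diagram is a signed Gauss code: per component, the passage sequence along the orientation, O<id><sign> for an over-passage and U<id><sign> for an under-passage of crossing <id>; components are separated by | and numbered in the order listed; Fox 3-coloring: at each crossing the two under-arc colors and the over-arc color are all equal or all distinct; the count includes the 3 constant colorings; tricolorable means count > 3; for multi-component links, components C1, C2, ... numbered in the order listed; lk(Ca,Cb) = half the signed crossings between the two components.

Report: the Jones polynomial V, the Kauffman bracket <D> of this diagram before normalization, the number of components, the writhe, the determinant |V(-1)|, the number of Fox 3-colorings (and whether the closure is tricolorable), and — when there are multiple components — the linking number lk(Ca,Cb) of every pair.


Jones polynomial: V(x) = x - x^2 + 2x^3 - x^4 + x^5 - x^6
<D> = -A^-12 + A^-8 - A^-4 + 2 - A^4 + A^8; writhe +4
components 1, writhe +4 (6 crossings)
3-colorings: 3 of 3^6, det 7 — not tricolorable
note: w = +4 shifts under R1 moves; the (-A^3)^(-4) factor cancels that in V


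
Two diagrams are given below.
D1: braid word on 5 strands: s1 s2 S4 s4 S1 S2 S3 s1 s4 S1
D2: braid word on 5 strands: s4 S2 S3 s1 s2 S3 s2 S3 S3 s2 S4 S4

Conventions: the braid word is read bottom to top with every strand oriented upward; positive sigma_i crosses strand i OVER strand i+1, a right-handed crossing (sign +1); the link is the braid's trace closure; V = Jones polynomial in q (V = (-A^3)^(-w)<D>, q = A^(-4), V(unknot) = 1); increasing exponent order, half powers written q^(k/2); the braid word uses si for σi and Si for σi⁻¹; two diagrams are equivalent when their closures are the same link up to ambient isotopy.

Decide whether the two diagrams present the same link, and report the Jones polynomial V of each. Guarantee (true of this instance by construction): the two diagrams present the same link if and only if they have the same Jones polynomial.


equivalent: no
D1 (bracket 1; 10 crossings at w = 0): V = 1
V(D2) = q^-5 - 2q^-4 + 2q^-3 - 2q^-2 + 2q^-1 - 1 + q  [12 crossings, <D> = A^-10 - A^-6 + 2A^-2 - 2A^2 + 2A^6 - 2A^10 + A^14, w = -2]
observation: 2 values of V(q) split the 2 diagrams


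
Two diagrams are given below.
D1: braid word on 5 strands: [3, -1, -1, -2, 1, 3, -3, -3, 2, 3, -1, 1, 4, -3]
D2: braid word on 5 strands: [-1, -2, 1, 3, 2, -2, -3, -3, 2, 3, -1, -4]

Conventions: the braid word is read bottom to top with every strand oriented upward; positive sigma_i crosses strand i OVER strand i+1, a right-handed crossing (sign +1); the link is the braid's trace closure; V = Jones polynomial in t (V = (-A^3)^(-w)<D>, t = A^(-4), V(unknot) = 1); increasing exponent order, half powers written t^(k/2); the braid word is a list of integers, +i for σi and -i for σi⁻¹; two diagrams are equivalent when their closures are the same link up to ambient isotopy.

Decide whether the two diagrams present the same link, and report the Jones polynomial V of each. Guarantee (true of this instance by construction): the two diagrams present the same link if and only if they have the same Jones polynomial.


equivalent: yes
V(D1) = 1  (w 0, c 14, <D> = 1)
V(D2) = 1  (w -2, c 12, <D> = A^-6)
why: one V(t) for all 2 diagrams — one class (guaranteed)


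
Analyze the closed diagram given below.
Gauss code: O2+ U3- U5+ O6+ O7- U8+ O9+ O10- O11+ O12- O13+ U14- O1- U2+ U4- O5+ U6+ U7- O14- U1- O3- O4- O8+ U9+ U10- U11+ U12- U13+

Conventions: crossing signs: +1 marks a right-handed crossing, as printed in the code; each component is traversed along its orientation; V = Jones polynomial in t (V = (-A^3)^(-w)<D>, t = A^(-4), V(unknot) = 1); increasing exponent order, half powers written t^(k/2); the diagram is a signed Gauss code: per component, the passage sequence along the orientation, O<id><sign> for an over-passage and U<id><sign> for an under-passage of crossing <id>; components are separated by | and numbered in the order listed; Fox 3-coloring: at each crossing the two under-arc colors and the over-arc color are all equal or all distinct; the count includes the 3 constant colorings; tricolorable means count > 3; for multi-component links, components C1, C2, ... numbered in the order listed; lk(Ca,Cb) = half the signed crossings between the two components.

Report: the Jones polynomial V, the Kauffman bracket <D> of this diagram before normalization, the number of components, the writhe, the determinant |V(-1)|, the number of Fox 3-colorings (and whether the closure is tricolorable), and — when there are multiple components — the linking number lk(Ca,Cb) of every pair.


Jones polynomial: V(t) = -t^-3 + 2t^-2 - 2t^-1 + 3 - 2t + 2t^2 - t^3
<D> = -A^-12 + 2A^-8 - 2A^-4 + 3 - 2A^4 + 2A^8 - A^12; writhe 0
components 1, writhe 0 (14 crossings)
3-colorings: 3 of 3^14, det 13 — not tricolorable
note: w = 0 (over 14 crossings) is diagram-only; (-A^3)^(0) removes it from V


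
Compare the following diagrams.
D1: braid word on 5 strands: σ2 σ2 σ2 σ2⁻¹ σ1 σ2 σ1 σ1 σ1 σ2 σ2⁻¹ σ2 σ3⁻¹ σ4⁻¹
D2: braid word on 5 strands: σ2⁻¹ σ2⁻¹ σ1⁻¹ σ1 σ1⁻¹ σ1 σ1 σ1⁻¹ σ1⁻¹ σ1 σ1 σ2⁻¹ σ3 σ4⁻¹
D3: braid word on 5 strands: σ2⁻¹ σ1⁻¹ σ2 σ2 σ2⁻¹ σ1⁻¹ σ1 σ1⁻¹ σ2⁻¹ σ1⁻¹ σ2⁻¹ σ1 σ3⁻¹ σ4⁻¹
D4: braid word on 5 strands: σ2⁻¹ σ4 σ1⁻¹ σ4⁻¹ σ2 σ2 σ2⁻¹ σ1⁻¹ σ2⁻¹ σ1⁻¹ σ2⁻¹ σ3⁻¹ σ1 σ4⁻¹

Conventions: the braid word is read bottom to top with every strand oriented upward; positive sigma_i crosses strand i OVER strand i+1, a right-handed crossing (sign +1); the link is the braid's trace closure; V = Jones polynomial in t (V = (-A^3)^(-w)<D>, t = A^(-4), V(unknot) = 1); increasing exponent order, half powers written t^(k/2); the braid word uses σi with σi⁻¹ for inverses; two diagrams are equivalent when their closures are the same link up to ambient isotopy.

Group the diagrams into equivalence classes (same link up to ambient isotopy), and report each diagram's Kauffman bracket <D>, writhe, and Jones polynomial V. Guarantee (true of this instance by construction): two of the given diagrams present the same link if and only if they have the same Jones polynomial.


equivalence classes: {D1} | {D2} | {D3, D4}
D1 (bracket -A^-22 + A^-18 - A^-14 + A^-10 - A^-6 + A^-2 + A^6; 14 crossings at w = +6): V = t^3 + t^5 - t^6 + t^7 - t^8 + t^9 - t^10
V(D2) = -t^-4 + t^-3 + t^-1  (w -2, c 14, <D> = A^-2 + A^6 - A^10)
D3 (bracket A^-14 - A^-10 + 2A^-6 - A^-2 + A^2 - A^6; 14 crossings at w = -6): V = -t^-6 + t^-5 - t^-4 + 2t^-3 - t^-2 + t^-1
V(D4) = -t^-6 + t^-5 - t^-4 + 2t^-3 - t^-2 + t^-1  (w -6, c 14, <D> = A^-14 - A^-10 + 2A^-6 - A^-2 + A^2 - A^6)
key observation: 3 classes among 4 diagrams; unequal V(t) rules out equality


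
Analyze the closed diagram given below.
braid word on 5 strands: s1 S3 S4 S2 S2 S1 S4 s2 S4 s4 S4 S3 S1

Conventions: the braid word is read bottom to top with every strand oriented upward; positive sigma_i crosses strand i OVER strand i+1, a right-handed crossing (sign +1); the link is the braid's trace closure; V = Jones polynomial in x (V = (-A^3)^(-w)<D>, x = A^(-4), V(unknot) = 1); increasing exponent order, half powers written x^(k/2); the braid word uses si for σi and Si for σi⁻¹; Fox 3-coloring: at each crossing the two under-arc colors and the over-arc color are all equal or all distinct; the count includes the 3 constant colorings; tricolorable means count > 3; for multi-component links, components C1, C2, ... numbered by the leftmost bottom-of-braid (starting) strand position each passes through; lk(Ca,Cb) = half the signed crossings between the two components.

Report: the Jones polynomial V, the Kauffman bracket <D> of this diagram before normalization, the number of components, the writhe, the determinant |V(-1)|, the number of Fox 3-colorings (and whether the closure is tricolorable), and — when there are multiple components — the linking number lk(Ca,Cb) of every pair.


V(x) = x^(-13/2) - x^(-11/2) + x^(-9/2) - 2x^(-7/2) - x^(-3/2)
bracket: A^-15 + 2A^-7 - A^-3 + A - A^5, w = -7
2 components, writhe -7, over 13 crossings
lk(C1,C2) = -1
det 6, colorings 9 of 3^13 — tricolorable
observation: span 5 respects span(V) <= c + mu - 1 = 14 for this 2-component diagram


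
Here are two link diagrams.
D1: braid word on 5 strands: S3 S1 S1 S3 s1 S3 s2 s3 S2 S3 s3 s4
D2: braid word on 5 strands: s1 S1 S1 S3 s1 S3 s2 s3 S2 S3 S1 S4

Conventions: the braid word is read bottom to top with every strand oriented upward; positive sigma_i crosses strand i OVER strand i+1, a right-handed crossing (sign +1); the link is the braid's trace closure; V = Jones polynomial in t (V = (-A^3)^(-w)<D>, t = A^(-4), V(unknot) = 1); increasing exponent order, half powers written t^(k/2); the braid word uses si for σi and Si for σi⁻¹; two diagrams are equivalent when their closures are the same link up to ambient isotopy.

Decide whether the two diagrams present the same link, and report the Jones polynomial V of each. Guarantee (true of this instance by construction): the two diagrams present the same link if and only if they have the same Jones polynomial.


equivalent: yes
D1 (bracket A^-2 + A^6 - A^10; 12 crossings at w = -2): V = -t^-4 + t^-3 + t^-1
D2 (bracket A^-8 + 1 - A^4; 12 crossings at w = -4): V = -t^-4 + t^-3 + t^-1
key observation: Markov moves rewrite D1 (12 crossings) into D2 (12)


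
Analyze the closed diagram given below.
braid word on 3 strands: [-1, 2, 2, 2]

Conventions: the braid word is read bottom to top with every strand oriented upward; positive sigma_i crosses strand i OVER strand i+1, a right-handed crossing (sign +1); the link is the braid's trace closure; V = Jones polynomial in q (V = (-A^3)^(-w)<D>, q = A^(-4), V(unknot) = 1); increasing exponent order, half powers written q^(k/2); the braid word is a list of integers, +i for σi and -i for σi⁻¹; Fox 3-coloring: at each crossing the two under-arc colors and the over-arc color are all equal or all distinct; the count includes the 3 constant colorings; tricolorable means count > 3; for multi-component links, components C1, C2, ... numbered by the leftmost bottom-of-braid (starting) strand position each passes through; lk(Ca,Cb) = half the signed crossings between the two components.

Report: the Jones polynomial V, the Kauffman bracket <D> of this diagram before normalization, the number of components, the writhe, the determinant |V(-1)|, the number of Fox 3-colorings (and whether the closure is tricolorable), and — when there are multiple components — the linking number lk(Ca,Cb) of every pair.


V(q) = q + q^3 - q^4
bracket: -A^-10 + A^-6 + A^2, w = +2
1 component, writhe +2, over 4 crossings
det 3, colorings 9 of 3^4 — tricolorable
observation: V spans 3 powers of q: at least 3 crossings in any diagram


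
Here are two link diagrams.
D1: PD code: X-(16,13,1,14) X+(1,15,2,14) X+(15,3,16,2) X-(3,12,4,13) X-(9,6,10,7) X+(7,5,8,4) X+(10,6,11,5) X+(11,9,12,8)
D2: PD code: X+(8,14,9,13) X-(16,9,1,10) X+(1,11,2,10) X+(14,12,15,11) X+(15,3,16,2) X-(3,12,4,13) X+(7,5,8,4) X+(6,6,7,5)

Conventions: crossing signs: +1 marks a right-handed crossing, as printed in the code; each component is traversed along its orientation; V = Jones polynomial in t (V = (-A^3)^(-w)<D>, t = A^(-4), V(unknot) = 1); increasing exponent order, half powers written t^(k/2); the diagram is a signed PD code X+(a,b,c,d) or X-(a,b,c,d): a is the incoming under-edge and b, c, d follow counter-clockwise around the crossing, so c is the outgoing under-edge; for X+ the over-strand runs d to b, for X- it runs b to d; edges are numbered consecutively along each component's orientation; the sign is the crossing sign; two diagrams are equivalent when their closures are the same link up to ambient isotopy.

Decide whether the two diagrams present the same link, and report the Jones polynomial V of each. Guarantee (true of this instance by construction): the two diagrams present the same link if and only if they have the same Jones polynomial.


same link: yes
V(D1) = 1  [8 crossings, <D> = A^6, w = +2]
V(D2) = 1  [8 crossings, <D> = A^12, w = +4]
insight: from 8 to 8 crossings by R-moves: one link, two diagrams


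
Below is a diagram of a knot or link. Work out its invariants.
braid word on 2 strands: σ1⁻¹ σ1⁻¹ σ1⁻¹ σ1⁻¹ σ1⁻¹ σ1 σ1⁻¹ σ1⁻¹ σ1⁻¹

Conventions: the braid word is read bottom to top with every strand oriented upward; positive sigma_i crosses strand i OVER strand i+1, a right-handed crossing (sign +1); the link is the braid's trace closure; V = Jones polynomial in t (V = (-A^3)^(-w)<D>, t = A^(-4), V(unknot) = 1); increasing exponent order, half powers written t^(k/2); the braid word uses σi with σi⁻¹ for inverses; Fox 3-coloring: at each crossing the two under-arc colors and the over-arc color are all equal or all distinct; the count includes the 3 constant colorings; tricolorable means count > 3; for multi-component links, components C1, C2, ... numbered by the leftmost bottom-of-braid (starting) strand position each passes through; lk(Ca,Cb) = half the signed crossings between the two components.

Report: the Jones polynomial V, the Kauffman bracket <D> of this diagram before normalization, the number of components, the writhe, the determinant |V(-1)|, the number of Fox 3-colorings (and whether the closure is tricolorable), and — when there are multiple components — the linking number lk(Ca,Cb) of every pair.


V(t) = -t^-10 + t^-9 - t^-8 + t^-7 - t^-6 + t^-5 + t^-3
bracket: -A^-9 - A^-1 + A^3 - A^7 + A^11 - A^15 + A^19, w = -7
1 component, writhe -7, over 9 crossings
det 7, colorings 3 of 3^9 — not tricolorable
observation: a (2,7) torus form — a single generator 7 times


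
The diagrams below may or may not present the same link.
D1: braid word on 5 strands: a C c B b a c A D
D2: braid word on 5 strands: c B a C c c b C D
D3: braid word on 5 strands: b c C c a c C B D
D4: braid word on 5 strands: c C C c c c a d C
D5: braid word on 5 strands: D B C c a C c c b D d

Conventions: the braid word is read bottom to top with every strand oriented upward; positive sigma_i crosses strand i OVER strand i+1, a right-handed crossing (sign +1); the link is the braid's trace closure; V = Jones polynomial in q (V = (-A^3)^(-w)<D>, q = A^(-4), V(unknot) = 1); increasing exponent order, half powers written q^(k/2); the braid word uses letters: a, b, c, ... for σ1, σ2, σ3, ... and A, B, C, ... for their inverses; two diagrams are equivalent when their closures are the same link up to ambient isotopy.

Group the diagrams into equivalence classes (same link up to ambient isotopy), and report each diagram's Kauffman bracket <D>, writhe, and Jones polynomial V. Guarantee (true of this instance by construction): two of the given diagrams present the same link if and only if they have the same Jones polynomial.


grouping into links: {D1, D2, D3, D4, D5}
V(D1) = -q^(-1/2) - q^(1/2)  (w +1, c 9, <D> = A + A^5)
V(D2) = -q^(-1/2) - q^(1/2)  [9 crossings, <D> = A + A^5, w = +1]
V(D3) = -q^(-1/2) - q^(1/2)  (w +1, c 9, <D> = A + A^5)
D4 (bracket A^7 + A^11; 9 crossings at w = +3): V = -q^(-1/2) - q^(1/2)
D5 (bracket A + A^5; 11 crossings at w = +1): V = -q^(-1/2) - q^(1/2)
why: all 5 diagrams share one V(q), hence one class


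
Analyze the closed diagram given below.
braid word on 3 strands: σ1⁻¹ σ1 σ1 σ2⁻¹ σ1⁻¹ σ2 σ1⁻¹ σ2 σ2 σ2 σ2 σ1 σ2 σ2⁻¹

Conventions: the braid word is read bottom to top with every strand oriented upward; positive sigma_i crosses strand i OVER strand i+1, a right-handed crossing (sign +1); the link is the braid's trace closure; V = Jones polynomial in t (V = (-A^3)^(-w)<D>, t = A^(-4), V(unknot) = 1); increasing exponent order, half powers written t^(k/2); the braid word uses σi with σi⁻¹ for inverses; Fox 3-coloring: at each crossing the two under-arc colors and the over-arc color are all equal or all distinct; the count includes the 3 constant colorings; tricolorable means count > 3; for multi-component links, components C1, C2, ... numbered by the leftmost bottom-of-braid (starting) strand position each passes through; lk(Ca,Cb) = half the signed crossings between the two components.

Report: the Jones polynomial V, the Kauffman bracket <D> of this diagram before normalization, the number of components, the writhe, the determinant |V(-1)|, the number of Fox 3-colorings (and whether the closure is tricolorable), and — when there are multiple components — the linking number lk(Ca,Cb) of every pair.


Jones polynomial: V(t) = 1 - t + 3t^2 - 3t^3 + 3t^4 - 4t^5 + 3t^6 - 2t^7 + t^8
<D> = A^-20 - 2A^-16 + 3A^-12 - 4A^-8 + 3A^-4 - 3 + 3A^4 - A^8 + A^12; writhe +4
components 1, writhe +4 (14 crossings)
3-colorings: 9 of 3^14, det 21 — tricolorable
note: |V(-1)| = 21: so tricolorable, since 3 divides 21


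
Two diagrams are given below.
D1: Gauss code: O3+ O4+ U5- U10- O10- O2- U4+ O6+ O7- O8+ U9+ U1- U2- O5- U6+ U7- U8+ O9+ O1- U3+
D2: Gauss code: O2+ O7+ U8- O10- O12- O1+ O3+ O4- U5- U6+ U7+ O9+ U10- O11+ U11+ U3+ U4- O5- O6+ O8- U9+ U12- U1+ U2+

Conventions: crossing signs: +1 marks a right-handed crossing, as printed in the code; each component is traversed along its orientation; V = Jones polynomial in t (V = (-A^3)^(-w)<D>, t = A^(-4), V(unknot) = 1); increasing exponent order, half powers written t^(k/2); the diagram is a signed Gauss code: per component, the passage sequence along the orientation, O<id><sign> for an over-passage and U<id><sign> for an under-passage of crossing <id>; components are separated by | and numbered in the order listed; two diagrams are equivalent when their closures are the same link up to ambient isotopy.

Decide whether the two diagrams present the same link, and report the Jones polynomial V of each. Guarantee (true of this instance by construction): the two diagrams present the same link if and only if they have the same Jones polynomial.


equivalent: yes
V(D1) = t^-2 - t^-1 + 1 - t + t^2  (w 0, c 10, <D> = A^-8 - A^-4 + 1 - A^4 + A^8)
D2 (bracket A^-2 - A^2 + A^6 - A^10 + A^14; 12 crossings at w = +2): V = t^-2 - t^-1 + 1 - t + t^2
why: from 10 to 12 crossings by R-moves: one link, two diagrams


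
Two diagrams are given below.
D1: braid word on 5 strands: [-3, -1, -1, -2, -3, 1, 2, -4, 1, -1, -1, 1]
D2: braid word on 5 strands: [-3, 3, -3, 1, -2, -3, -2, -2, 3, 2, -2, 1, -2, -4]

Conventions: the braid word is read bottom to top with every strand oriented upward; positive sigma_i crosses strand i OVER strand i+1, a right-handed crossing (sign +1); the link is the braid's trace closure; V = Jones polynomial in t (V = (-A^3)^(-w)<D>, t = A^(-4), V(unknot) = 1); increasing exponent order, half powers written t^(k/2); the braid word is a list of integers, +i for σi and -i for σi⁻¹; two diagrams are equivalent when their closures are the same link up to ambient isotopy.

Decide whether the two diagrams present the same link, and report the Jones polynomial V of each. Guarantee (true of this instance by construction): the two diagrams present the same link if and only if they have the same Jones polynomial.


equivalent: no
V(D1) = -t^-4 + t^-3 + t^-1  (w -4, c 12, <D> = A^-8 + 1 - A^4)
V(D2) = -t^-6 + 2t^-5 - 2t^-4 + 3t^-3 - 3t^-2 + 2t^-1 - 1 + t  [14 crossings, <D> = A^-16 - A^-12 + 2A^-8 - 3A^-4 + 3 - 2A^4 + 2A^8 - A^12, w = -4]
key observation: comparing 2 Jones polynomials yields 2 groups


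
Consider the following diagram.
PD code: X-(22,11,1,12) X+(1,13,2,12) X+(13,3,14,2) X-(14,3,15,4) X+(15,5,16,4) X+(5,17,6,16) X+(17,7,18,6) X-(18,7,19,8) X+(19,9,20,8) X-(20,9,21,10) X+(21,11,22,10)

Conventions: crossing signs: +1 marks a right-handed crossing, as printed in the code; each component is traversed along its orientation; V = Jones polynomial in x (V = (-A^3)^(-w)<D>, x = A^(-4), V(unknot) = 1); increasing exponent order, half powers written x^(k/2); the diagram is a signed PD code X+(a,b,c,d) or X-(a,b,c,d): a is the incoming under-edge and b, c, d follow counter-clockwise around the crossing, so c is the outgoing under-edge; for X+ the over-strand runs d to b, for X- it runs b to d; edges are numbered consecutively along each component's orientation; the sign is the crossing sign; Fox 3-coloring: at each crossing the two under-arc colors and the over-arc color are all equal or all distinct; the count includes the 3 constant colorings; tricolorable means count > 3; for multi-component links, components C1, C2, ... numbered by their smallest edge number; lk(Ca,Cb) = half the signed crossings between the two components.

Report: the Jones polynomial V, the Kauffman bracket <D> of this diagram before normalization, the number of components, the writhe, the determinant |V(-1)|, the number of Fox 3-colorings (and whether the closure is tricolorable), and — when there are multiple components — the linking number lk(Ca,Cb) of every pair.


V = x + x^3 - x^4
<D> = A^-7 - A^-3 - A^5 (w = +3)
1 component over 11 crossings, w = +3
9 Fox colorings among 3^11, |V(-1)| = 3: tricolorable
why: w = +3 shifts under R1 moves; the (-A^3)^(-3) factor cancels that in V


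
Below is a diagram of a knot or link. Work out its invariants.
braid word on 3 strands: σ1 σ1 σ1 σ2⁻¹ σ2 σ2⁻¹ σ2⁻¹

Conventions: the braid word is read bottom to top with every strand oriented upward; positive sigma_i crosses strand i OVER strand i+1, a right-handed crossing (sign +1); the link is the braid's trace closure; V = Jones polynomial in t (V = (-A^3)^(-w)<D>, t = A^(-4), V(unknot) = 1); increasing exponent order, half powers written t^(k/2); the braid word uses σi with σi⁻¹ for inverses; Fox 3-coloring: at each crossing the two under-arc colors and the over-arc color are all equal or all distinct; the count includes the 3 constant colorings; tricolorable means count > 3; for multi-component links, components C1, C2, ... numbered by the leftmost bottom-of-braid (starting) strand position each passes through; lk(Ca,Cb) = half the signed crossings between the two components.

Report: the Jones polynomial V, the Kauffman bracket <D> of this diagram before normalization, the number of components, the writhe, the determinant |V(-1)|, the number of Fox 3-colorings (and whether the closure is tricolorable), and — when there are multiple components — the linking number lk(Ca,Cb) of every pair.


Jones polynomial: V(t) = -t^(-3/2) - 2t^(1/2) + t^(3/2) - t^(5/2) + t^(7/2)
<D> = -A^-11 + A^-7 - A^-3 + 2A + A^9; writhe +1
components 2, writhe +1 (7 crossings)
linking number lk(C1,C2) = -1
3-colorings: 9 of 3^7, det 6 — tricolorable
note: w = +1 (over 7 crossings) is diagram-only; (-A^3)^(-1) removes it from V


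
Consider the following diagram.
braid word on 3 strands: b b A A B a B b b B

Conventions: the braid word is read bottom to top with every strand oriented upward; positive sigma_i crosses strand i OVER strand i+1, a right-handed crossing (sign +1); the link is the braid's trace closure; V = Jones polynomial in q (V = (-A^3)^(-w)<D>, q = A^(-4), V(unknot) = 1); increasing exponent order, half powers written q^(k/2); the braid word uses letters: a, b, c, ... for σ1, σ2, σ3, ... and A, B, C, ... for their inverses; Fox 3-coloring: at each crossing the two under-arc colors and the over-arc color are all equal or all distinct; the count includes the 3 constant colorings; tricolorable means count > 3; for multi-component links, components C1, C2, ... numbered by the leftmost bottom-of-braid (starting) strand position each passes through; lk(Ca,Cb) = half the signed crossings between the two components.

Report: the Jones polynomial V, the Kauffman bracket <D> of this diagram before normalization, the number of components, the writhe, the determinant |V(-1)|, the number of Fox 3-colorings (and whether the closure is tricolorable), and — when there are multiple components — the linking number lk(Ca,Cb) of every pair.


V = q^-2 - q^-1 + 1 - q + q^2
<D> = A^-8 - A^-4 + 1 - A^4 + A^8 (w = 0)
1 component over 10 crossings, w = 0
3 Fox colorings among 3^10, |V(-1)| = 5: not tricolorable
why: w = 0 shifts under R1 moves; the (-A^3)^(0) factor cancels that in V


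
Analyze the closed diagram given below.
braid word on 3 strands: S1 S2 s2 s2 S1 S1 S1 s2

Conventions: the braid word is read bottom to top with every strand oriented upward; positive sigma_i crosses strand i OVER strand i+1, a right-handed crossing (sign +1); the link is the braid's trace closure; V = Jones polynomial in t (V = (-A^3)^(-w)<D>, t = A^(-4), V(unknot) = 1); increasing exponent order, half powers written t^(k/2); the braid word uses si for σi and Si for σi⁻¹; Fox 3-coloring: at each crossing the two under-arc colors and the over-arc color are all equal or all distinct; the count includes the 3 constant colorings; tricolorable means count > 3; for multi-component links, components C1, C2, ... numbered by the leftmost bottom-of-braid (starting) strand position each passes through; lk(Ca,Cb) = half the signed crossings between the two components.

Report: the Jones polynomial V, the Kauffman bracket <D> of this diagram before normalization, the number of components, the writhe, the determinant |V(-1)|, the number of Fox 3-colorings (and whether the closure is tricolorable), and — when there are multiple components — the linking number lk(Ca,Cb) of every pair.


V = t^-5 - 2t^-4 + 2t^-3 - 2t^-2 + 2t^-1 - 1 + t
<D> = A^-10 - A^-6 + 2A^-2 - 2A^2 + 2A^6 - 2A^10 + A^14 (w = -2)
1 component over 8 crossings, w = -2
3 Fox colorings among 3^8, |V(-1)| = 11: not tricolorable
why: V spans 6 powers of t: at least 6 crossings in any diagram


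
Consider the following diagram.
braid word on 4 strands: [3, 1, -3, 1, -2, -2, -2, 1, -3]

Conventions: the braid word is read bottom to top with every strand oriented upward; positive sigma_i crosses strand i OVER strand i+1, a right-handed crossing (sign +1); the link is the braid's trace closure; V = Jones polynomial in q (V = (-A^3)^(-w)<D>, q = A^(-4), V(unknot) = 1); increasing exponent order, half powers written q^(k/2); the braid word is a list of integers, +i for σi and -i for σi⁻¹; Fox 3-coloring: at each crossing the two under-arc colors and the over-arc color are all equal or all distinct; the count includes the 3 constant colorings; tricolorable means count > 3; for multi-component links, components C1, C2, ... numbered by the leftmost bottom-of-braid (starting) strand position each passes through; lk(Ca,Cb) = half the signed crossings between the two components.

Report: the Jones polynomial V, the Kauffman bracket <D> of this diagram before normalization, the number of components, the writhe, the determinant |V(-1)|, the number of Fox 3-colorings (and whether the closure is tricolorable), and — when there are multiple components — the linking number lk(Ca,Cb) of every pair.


V(q) = -q^-3 + q^-2 - q^-1 + 3 - q + q^2 - q^3
bracket: A^-15 - A^-11 + A^-7 - 3A^-3 + A - A^5 + A^9, w = -1
1 component, writhe -1, over 9 crossings
det 9, colorings 27 of 3^9 — tricolorable
observation: V spans 6 powers of q: at least 6 crossings in any diagram


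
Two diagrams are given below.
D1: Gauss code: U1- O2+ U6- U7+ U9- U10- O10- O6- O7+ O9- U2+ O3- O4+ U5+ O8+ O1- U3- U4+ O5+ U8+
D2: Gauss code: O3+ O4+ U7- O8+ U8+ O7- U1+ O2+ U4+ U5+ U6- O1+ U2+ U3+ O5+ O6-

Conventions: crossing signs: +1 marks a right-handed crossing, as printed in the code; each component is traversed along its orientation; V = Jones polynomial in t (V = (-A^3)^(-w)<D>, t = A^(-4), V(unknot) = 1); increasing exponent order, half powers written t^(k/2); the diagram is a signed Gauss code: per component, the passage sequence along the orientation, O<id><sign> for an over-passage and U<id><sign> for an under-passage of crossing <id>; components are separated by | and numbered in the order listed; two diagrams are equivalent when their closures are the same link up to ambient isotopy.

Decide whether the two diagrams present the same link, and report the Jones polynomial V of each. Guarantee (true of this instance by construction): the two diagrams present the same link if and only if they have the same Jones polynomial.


same link: no
V(D1) = 1  [10 crossings, <D> = 1, w = 0]
D2 (bracket -A^-4 + 1 + A^8; 8 crossings at w = +4): V = t + t^3 - t^4
note: comparing 2 Jones polynomials yields 2 groups


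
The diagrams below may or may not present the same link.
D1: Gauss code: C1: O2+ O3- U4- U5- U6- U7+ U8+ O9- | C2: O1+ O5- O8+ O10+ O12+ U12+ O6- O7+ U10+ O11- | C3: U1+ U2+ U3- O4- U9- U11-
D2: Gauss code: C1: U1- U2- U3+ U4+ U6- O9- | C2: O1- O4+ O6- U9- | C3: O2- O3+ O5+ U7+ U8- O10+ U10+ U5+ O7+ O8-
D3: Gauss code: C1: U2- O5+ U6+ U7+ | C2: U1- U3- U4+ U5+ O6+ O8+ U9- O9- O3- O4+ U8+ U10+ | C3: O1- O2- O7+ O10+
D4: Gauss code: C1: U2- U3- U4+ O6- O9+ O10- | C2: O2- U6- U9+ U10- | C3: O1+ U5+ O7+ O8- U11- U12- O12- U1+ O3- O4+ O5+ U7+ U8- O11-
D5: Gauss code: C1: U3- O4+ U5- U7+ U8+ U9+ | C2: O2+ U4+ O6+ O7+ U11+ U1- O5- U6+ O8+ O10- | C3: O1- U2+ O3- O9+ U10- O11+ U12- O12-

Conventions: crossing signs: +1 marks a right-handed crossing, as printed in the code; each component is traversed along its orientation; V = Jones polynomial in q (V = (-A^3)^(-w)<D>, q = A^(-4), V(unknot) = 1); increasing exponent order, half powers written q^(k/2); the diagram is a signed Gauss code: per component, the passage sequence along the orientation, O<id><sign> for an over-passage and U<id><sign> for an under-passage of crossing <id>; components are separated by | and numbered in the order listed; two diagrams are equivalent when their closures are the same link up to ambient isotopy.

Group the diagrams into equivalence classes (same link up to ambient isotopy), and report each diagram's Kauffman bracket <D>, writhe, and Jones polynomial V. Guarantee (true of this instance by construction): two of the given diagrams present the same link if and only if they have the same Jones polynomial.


grouping into links: {D1, D2, D4} | {D3, D5}
V(D1) = q^-3 + q^-2 + q^-1 + 1  (w 0, c 12, <D> = 1 + A^4 + A^8 + A^12)
D2 (bracket 1 + A^4 + A^8 + A^12; 10 crossings at w = 0): V = q^-3 + q^-2 + q^-1 + 1
V(D3) = 1 + q + q^2 + q^3  (w +2, c 10, <D> = A^-6 + A^-2 + A^2 + A^6)
D4 (bracket A^-6 + A^-2 + A^2 + A^6; 12 crossings at w = -2): V = q^-3 + q^-2 + q^-1 + 1
V(D5) = 1 + q + q^2 + q^3  [12 crossings, <D> = A^-6 + A^-2 + A^2 + A^6, w = +2]
key observation: 2 values of V(q) split the 5 diagrams


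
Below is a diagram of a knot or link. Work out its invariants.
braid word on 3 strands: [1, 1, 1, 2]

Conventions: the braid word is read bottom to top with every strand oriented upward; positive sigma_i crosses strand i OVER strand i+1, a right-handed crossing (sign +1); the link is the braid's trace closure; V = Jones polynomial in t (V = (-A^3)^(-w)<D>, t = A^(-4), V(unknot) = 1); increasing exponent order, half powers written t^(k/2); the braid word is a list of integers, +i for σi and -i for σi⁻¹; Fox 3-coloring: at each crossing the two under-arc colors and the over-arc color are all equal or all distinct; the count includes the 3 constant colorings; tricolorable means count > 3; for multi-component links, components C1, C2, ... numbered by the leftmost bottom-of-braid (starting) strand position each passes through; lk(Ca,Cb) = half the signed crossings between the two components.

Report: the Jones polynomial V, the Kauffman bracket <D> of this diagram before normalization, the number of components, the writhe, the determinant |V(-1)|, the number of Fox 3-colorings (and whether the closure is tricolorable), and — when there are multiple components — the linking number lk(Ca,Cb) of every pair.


V = t + t^3 - t^4
<D> = -A^-4 + 1 + A^8 (w = +4)
1 component over 4 crossings, w = +4
9 Fox colorings among 3^4, |V(-1)| = 3: tricolorable
why: w = +4 shifts under R1 moves; the (-A^3)^(-4) factor cancels that in V
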